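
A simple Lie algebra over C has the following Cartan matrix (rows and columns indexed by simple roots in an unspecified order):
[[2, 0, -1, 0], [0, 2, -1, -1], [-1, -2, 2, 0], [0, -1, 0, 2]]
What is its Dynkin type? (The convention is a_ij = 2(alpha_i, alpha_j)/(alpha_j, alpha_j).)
F_4

The matrix has rank 4 with 2's on the diagonal. Reading the off-diagonal entries as Dynkin edges (a single edge where a_ij = a_ji = -1; a double or triple edge where a_ij * a_ji = 2 or 3), the diagram is a chain of 4 nodes with a double edge between the middle two (F_4). One simple-root ordering that puts it in standard form is (alpha_1, alpha_3, alpha_2, alpha_4). So the algebra is type F_4.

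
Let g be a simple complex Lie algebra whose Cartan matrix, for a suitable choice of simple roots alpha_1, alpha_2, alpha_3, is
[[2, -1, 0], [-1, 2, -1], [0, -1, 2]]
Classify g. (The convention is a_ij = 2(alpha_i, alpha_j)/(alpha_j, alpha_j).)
The matrix has rank 3 with 2's on the diagonal. Reading the off-diagonal entries as Dynkin edges (a single edge where a_ij = a_ji = -1; a double or triple edge where a_ij * a_ji = 2 or 3), the diagram is a chain of 3 nodes with single edges (A_3). One simple-root ordering that puts it in standard form is (alpha_1, alpha_2, alpha_3). So the algebra is type A_3, i.e. sl(4).

A3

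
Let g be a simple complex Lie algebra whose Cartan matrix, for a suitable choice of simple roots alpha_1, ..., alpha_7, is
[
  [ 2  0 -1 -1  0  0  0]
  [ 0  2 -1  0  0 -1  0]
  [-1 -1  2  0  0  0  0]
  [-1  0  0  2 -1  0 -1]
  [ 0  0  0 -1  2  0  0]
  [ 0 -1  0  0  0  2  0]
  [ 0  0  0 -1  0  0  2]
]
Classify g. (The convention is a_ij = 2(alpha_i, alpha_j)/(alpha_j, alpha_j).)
D_7 (so(14))

The matrix has rank 7 with 2's on the diagonal. Reading the off-diagonal entries as Dynkin edges (a single edge where a_ij = a_ji = -1; a double or triple edge where a_ij * a_ji = 2 or 3), the diagram is a chain of 5 nodes with a fork of two nodes at one end (D_7). One simple-root ordering that puts it in standard form is (alpha_6, alpha_2, alpha_3, alpha_1, alpha_4, alpha_7, alpha_5). So the algebra is type D_7, i.e. so(14).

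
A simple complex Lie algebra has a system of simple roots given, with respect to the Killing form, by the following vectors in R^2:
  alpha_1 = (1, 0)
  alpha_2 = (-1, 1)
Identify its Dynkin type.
B_2

Compute the Cartan integers a_ij = 2(alpha_i, alpha_j)/(alpha_j, alpha_j); the resulting 2x2 Cartan matrix is
[[2, -1], [-2, 2]].
The roots have two lengths (squared-length ratio 2:1); the short ones are alpha_{1}. The associated Dynkin diagram is a chain of 2 nodes with a double edge at one end; the terminal node there is the unique short simple root (B_2), so the type is B_2 (the algebra so(5)).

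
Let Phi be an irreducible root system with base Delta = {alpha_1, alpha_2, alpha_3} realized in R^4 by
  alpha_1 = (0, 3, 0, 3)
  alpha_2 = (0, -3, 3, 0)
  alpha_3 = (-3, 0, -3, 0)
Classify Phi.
Compute the Cartan integers a_ij = 2(alpha_i, alpha_j)/(alpha_j, alpha_j); the resulting 3x3 Cartan matrix is
[[2, -1, 0], [-1, 2, -1], [0, -1, 2]].
All simple roots have the same length, so the diagram is simply laced. The associated Dynkin diagram is a chain of 3 nodes with single edges (A_3), so the type is A_3 (the algebra sl(4)).

A3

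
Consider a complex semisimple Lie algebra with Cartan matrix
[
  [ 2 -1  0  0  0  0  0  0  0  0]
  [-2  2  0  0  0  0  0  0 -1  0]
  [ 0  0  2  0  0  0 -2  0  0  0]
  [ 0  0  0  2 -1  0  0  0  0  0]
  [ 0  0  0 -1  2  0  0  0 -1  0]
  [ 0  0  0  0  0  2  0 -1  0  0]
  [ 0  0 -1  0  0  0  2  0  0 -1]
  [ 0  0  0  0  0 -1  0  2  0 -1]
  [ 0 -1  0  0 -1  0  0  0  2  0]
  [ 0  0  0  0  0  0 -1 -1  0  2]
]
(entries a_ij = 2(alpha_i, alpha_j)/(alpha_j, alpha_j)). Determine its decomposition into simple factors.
The diagram associated to this matrix has two connected components: the simple roots {alpha_1, alpha_2, alpha_4, alpha_5, alpha_9} form a chain of 5 nodes with a double edge at one end; the terminal node there is the unique short simple root (B_5), and {alpha_3, alpha_6, alpha_7, alpha_8, alpha_10} form a chain of 5 nodes with a double edge at one end; the terminal node there is the unique long simple root (C_5). A semisimple Lie algebra decomposes uniquely as the direct sum of simple ideals, one per connected component of its Dynkin diagram, so g ≅ B_5 ⊕ C_5 (dimension 55 + 55 = 110).

B_5 ⊕ C_5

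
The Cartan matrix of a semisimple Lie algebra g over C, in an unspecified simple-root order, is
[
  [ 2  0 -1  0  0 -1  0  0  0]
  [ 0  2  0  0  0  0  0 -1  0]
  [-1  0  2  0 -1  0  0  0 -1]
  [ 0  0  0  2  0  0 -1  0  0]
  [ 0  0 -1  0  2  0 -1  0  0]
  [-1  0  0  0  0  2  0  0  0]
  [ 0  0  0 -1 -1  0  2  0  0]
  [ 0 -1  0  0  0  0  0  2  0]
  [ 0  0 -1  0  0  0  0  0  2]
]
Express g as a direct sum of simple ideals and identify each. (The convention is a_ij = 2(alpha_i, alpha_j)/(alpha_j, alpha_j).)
The diagram associated to this matrix has two connected components: the simple roots {alpha_2, alpha_8} form a chain of 2 nodes with single edges (A_2), and {alpha_1, alpha_3, alpha_4, alpha_5, alpha_6, alpha_7, alpha_9} form a chain of 6 nodes with one extra node attached to the third node from one end (E_7). A semisimple Lie algebra decomposes uniquely as the direct sum of simple ideals, one per connected component of its Dynkin diagram, so g ≅ A_2 ⊕ E_7 (dimension 8 + 133 = 141).

A_2 (sl(3)) ⊕ E_7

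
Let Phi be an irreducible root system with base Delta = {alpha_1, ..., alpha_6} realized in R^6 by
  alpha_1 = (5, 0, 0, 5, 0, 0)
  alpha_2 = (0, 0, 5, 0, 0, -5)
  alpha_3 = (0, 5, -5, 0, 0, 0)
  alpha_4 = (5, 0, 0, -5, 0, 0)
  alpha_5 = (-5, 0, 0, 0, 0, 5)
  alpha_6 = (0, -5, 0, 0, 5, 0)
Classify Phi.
D_6

Compute the Cartan integers a_ij = 2(alpha_i, alpha_j)/(alpha_j, alpha_j); the resulting 6x6 Cartan matrix is
[[2, 0, 0, 0, -1, 0], [0, 2, -1, 0, -1, 0], [0, -1, 2, 0, 0, -1], [0, 0, 0, 2, -1, 0], [-1, -1, 0, -1, 2, 0], [0, 0, -1, 0, 0, 2]].
All simple roots have the same length, so the diagram is simply laced. The associated Dynkin diagram is a chain of 4 nodes with a fork of two nodes at one end (D_6), so the type is D_6 (the algebra so(12)).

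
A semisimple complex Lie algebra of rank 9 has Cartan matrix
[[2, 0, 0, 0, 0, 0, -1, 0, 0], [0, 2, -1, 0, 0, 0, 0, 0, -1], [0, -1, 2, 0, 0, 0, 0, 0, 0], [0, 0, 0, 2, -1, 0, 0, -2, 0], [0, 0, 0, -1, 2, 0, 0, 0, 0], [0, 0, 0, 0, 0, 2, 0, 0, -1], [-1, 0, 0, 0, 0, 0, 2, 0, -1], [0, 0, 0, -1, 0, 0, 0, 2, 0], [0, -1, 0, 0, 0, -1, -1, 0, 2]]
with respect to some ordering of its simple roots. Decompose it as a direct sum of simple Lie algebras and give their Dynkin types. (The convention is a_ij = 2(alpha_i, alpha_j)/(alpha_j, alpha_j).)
B_3 + E_6

The diagram associated to this matrix has two connected components: the simple roots {alpha_4, alpha_5, alpha_8} form a chain of 3 nodes with a double edge at one end; the terminal node there is the unique short simple root (B_3), and {alpha_1, alpha_2, alpha_3, alpha_6, alpha_7, alpha_9} form a chain of 5 nodes with one extra node attached to the third node from one end (E_6). A semisimple Lie algebra decomposes uniquely as the direct sum of simple ideals, one per connected component of its Dynkin diagram, so g ≅ B_3 ⊕ E_6 (dimension 21 + 78 = 99).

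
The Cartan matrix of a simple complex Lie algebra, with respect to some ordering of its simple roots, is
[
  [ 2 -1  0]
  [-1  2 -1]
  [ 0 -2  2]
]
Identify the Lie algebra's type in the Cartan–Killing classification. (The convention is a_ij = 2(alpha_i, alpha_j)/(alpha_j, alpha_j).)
The matrix has rank 3 with 2's on the diagonal. Reading the off-diagonal entries as Dynkin edges (a single edge where a_ij = a_ji = -1; a double or triple edge where a_ij * a_ji = 2 or 3), the diagram is a chain of 3 nodes with a double edge at one end; the terminal node there is the unique long simple root (C_3). One simple-root ordering that puts it in standard form is (alpha_1, alpha_2, alpha_3). So the algebra is type C_3, i.e. sp(6).

C3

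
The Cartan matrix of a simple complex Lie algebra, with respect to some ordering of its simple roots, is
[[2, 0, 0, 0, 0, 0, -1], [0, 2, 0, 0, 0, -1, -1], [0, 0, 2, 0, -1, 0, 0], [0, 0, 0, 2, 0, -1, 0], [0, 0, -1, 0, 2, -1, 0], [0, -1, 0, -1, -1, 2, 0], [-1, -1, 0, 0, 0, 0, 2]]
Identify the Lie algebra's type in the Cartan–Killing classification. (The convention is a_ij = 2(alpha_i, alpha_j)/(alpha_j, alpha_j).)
The matrix has rank 7 with 2's on the diagonal. Reading the off-diagonal entries as Dynkin edges (a single edge where a_ij = a_ji = -1; a double or triple edge where a_ij * a_ji = 2 or 3), the diagram is a chain of 6 nodes with one extra node attached to the third node from one end (E_7). One simple-root ordering that puts it in standard form is (alpha_3, alpha_4, alpha_5, alpha_6, alpha_2, alpha_7, alpha_1). So the algebra is type E_7.

type E_7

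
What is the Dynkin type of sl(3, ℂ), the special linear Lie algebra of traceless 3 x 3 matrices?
A2

This is sl(3), which has dimension 3^2 - 1 = 8 and rank 3 - 1 = 2 (a Cartan subalgebra is the diagonal traceless matrices). In the classification of classical Lie algebras, the special linear algebra sl(n+1) has type A_n; here n = 2, so the Dynkin diagram is a chain of 2 nodes with single edges (A_2). Hence the type is A_2.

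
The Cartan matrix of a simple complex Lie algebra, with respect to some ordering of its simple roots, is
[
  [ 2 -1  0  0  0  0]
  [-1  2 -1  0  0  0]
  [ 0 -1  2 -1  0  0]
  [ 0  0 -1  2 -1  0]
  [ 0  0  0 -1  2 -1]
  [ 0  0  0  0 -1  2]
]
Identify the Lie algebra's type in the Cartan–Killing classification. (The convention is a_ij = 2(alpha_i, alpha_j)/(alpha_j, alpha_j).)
The matrix has rank 6 with 2's on the diagonal. Reading the off-diagonal entries as Dynkin edges (a single edge where a_ij = a_ji = -1; a double or triple edge where a_ij * a_ji = 2 or 3), the diagram is a chain of 6 nodes with single edges (A_6). One simple-root ordering that puts it in standard form is (alpha_1, alpha_2, alpha_3, alpha_4, alpha_5, alpha_6). So the algebra is type A_6, i.e. sl(7).

A_6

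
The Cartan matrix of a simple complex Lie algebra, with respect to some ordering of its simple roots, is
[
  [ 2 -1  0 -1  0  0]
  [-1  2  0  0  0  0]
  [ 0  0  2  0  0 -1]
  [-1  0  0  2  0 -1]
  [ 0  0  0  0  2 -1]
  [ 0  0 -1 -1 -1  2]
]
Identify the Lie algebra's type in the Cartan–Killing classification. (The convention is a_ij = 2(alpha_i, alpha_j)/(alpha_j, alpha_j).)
The matrix has rank 6 with 2's on the diagonal. Reading the off-diagonal entries as Dynkin edges (a single edge where a_ij = a_ji = -1; a double or triple edge where a_ij * a_ji = 2 or 3), the diagram is a chain of 4 nodes with a fork of two nodes at one end (D_6). One simple-root ordering that puts it in standard form is (alpha_2, alpha_1, alpha_4, alpha_6, alpha_5, alpha_3). So the algebra is type D_6, i.e. so(12).

D_6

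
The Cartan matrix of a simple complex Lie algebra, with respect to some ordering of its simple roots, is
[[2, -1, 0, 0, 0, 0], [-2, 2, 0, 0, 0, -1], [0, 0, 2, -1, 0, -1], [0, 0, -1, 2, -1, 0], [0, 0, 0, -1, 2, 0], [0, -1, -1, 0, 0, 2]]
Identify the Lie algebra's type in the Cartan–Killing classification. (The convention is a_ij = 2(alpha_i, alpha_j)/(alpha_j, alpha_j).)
B_6

The matrix has rank 6 with 2's on the diagonal. Reading the off-diagonal entries as Dynkin edges (a single edge where a_ij = a_ji = -1; a double or triple edge where a_ij * a_ji = 2 or 3), the diagram is a chain of 6 nodes with a double edge at one end; the terminal node there is the unique short simple root (B_6). One simple-root ordering that puts it in standard form is (alpha_5, alpha_4, alpha_3, alpha_6, alpha_2, alpha_1). So the algebra is type B_6, i.e. so(13).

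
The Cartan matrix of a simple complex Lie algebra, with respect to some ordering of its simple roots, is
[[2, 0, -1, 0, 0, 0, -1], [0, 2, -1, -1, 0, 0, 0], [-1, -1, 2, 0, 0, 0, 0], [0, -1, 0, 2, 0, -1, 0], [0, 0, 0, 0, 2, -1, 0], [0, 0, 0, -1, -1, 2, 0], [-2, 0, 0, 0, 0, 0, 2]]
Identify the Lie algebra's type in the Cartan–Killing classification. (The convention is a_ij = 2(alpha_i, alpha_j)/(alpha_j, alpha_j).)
The matrix has rank 7 with 2's on the diagonal. Reading the off-diagonal entries as Dynkin edges (a single edge where a_ij = a_ji = -1; a double or triple edge where a_ij * a_ji = 2 or 3), the diagram is a chain of 7 nodes with a double edge at one end; the terminal node there is the unique long simple root (C_7). One simple-root ordering that puts it in standard form is (alpha_5, alpha_6, alpha_4, alpha_2, alpha_3, alpha_1, alpha_7). So the algebra is type C_7, i.e. sp(14).

C_7 (sp(14))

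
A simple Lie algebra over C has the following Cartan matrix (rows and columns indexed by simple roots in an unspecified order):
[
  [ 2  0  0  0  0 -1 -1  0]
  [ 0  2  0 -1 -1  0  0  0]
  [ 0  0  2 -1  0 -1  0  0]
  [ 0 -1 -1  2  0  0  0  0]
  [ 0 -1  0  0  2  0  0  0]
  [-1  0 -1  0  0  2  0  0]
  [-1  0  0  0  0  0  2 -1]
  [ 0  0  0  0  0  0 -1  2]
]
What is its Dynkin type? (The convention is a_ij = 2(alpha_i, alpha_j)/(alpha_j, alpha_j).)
type A_8

The matrix has rank 8 with 2's on the diagonal. Reading the off-diagonal entries as Dynkin edges (a single edge where a_ij = a_ji = -1; a double or triple edge where a_ij * a_ji = 2 or 3), the diagram is a chain of 8 nodes with single edges (A_8). One simple-root ordering that puts it in standard form is (alpha_8, alpha_7, alpha_1, alpha_6, alpha_3, alpha_4, alpha_2, alpha_5). So the algebra is type A_8, i.e. sl(9).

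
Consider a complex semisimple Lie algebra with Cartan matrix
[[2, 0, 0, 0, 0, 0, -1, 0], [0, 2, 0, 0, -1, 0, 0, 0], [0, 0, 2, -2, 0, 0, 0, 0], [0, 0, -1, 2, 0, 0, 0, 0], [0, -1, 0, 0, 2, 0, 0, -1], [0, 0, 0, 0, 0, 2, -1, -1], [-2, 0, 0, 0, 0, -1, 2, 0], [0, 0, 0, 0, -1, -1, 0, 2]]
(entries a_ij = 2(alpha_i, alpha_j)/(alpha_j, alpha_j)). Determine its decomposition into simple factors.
B2 ⊕ B6

The diagram associated to this matrix has two connected components: the simple roots {alpha_3, alpha_4} form a chain of 2 nodes with a double edge at one end; the terminal node there is the unique short simple root (B_2), and {alpha_1, alpha_2, alpha_5, alpha_6, alpha_7, alpha_8} form a chain of 6 nodes with a double edge at one end; the terminal node there is the unique short simple root (B_6). A semisimple Lie algebra decomposes uniquely as the direct sum of simple ideals, one per connected component of its Dynkin diagram, so g ≅ B_2 ⊕ B_6 (dimension 10 + 78 = 88).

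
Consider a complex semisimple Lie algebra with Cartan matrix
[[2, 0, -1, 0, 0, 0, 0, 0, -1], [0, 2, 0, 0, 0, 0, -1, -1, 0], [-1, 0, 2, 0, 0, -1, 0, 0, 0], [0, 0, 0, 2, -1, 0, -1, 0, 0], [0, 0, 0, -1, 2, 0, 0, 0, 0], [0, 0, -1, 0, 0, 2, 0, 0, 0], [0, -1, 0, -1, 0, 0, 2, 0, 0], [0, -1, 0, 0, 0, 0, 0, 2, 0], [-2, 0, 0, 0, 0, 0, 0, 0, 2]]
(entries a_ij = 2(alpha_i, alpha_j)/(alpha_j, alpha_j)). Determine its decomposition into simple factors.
A_5 (sl(6)) + C_4 (sp(8))

The diagram associated to this matrix has two connected components: the simple roots {alpha_2, alpha_4, alpha_5, alpha_7, alpha_8} form a chain of 5 nodes with single edges (A_5), and {alpha_1, alpha_3, alpha_6, alpha_9} form a chain of 4 nodes with a double edge at one end; the terminal node there is the unique long simple root (C_4). A semisimple Lie algebra decomposes uniquely as the direct sum of simple ideals, one per connected component of its Dynkin diagram, so g ≅ A_5 ⊕ C_4 (dimension 35 + 36 = 71).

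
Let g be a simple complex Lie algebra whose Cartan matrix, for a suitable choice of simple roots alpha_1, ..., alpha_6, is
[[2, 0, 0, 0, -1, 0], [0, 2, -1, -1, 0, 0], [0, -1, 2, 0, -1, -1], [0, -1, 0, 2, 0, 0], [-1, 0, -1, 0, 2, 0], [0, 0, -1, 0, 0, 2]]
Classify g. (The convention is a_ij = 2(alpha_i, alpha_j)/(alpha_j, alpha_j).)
The matrix has rank 6 with 2's on the diagonal. Reading the off-diagonal entries as Dynkin edges (a single edge where a_ij = a_ji = -1; a double or triple edge where a_ij * a_ji = 2 or 3), the diagram is a chain of 5 nodes with one extra node attached to the third node from one end (E_6). One simple-root ordering that puts it in standard form is (alpha_4, alpha_6, alpha_2, alpha_3, alpha_5, alpha_1). So the algebra is type E_6.

E_6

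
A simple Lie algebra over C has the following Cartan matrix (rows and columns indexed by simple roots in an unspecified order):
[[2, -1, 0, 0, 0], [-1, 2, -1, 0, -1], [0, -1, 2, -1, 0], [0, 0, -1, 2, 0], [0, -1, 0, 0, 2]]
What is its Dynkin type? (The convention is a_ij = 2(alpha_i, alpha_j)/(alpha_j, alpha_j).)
The matrix has rank 5 with 2's on the diagonal. Reading the off-diagonal entries as Dynkin edges (a single edge where a_ij = a_ji = -1; a double or triple edge where a_ij * a_ji = 2 or 3), the diagram is a chain of 3 nodes with a fork of two nodes at one end (D_5). One simple-root ordering that puts it in standard form is (alpha_4, alpha_3, alpha_2, alpha_1, alpha_5). So the algebra is type D_5, i.e. so(10).

D_5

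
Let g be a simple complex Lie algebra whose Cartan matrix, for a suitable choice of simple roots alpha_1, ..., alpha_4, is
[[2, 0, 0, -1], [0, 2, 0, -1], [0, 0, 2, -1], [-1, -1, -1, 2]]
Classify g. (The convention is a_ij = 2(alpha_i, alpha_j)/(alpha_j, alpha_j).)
D_4

The matrix has rank 4 with 2's on the diagonal. Reading the off-diagonal entries as Dynkin edges (a single edge where a_ij = a_ji = -1; a double or triple edge where a_ij * a_ji = 2 or 3), the diagram is a chain of 2 nodes with a fork of two nodes at one end (D_4). One simple-root ordering that puts it in standard form is (alpha_1, alpha_4, alpha_2, alpha_3). So the algebra is type D_4, i.e. so(8).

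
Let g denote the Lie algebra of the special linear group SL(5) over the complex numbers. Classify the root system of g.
This is sl(5), which has dimension 5^2 - 1 = 24 and rank 5 - 1 = 4 (a Cartan subalgebra is the diagonal traceless matrices). In the classification of classical Lie algebras, the special linear algebra sl(n+1) has type A_n; here n = 4, so the Dynkin diagram is a chain of 4 nodes with single edges (A_4). Hence the type is A_4.

A4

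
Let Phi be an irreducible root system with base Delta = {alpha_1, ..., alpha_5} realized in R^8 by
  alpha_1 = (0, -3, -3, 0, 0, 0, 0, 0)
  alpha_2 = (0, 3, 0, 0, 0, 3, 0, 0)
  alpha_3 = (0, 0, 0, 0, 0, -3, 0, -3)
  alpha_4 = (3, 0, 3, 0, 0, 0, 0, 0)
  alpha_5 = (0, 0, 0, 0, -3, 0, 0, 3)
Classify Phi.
Compute the Cartan integers a_ij = 2(alpha_i, alpha_j)/(alpha_j, alpha_j); the resulting 5x5 Cartan matrix is
[[2, -1, 0, -1, 0], [-1, 2, -1, 0, 0], [0, -1, 2, 0, -1], [-1, 0, 0, 2, 0], [0, 0, -1, 0, 2]].
All simple roots have the same length, so the diagram is simply laced. The associated Dynkin diagram is a chain of 5 nodes with single edges (A_5), so the type is A_5 (the algebra sl(6)).

A5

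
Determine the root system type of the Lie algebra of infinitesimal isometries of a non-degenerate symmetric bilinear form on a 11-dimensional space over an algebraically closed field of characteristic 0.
This is so(11) with 11 odd, which has dimension 11(11-1)/2 = 55 and rank (11-1)/2 = 5. In the classification of classical Lie algebras, the orthogonal algebra so(2n+1) in an odd number of variables has type B_n; here n = 5, so the Dynkin diagram is a chain of 5 nodes with a double edge at one end; the terminal node there is the unique short simple root (B_5). Hence the type is B_5.

type B_5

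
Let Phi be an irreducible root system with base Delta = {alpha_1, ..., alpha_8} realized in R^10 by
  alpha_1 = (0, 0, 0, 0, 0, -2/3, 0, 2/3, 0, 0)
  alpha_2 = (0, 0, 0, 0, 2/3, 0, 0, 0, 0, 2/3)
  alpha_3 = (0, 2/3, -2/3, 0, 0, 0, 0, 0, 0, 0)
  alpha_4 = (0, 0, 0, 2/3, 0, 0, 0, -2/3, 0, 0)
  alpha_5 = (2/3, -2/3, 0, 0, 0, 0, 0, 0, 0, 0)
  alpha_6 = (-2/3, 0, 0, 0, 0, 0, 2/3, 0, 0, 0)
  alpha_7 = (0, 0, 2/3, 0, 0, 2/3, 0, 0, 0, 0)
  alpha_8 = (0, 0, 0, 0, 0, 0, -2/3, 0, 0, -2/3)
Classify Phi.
A_8 (sl(9))

Compute the Cartan integers a_ij = 2(alpha_i, alpha_j)/(alpha_j, alpha_j); the resulting 8x8 Cartan matrix is
[[2, 0, 0, -1, 0, 0, -1, 0], [0, 2, 0, 0, 0, 0, 0, -1], [0, 0, 2, 0, -1, 0, -1, 0], [-1, 0, 0, 2, 0, 0, 0, 0], [0, 0, -1, 0, 2, -1, 0, 0], [0, 0, 0, 0, -1, 2, 0, -1], [-1, 0, -1, 0, 0, 0, 2, 0], [0, -1, 0, 0, 0, -1, 0, 2]].
All simple roots have the same length, so the diagram is simply laced. The associated Dynkin diagram is a chain of 8 nodes with single edges (A_8), so the type is A_8 (the algebra sl(9)).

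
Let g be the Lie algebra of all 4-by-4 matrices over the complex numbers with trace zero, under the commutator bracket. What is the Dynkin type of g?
A_3

This is sl(4), which has dimension 4^2 - 1 = 15 and rank 4 - 1 = 3 (a Cartan subalgebra is the diagonal traceless matrices). In the classification of classical Lie algebras, the special linear algebra sl(n+1) has type A_n; here n = 3, so the Dynkin diagram is a chain of 3 nodes with single edges (A_3). Hence the type is A_3.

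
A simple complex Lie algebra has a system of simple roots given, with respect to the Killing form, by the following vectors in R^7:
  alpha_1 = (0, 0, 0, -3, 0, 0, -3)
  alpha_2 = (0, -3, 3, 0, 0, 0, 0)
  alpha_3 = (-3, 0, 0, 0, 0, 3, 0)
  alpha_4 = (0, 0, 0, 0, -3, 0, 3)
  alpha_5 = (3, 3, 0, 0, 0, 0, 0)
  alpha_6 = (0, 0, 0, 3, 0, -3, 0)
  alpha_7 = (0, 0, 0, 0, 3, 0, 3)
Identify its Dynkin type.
D7

Compute the Cartan integers a_ij = 2(alpha_i, alpha_j)/(alpha_j, alpha_j); the resulting 7x7 Cartan matrix is
[[2, 0, 0, -1, 0, -1, -1], [0, 2, 0, 0, -1, 0, 0], [0, 0, 2, 0, -1, -1, 0], [-1, 0, 0, 2, 0, 0, 0], [0, -1, -1, 0, 2, 0, 0], [-1, 0, -1, 0, 0, 2, 0], [-1, 0, 0, 0, 0, 0, 2]].
All simple roots have the same length, so the diagram is simply laced. The associated Dynkin diagram is a chain of 5 nodes with a fork of two nodes at one end (D_7), so the type is D_7 (the algebra so(14)).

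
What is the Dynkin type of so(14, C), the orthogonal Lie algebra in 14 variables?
D_7

This is so(14) with 14 even, which has dimension 14(14-1)/2 = 91 and rank 14/2 = 7. In the classification of classical Lie algebras, the orthogonal algebra so(2n) in an even number of variables has type D_n; here n = 7, so the Dynkin diagram is a chain of 5 nodes with a fork of two nodes at one end (D_7). Hence the type is D_7.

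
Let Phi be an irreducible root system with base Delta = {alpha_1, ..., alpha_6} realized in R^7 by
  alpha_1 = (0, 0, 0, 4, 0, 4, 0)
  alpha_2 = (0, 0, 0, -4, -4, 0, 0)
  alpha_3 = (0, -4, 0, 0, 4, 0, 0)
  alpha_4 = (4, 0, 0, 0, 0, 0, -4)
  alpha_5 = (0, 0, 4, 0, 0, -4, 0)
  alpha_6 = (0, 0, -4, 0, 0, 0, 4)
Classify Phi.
Compute the Cartan integers a_ij = 2(alpha_i, alpha_j)/(alpha_j, alpha_j); the resulting 6x6 Cartan matrix is
[[2, -1, 0, 0, -1, 0], [-1, 2, -1, 0, 0, 0], [0, -1, 2, 0, 0, 0], [0, 0, 0, 2, 0, -1], [-1, 0, 0, 0, 2, -1], [0, 0, 0, -1, -1, 2]].
All simple roots have the same length, so the diagram is simply laced. The associated Dynkin diagram is a chain of 6 nodes with single edges (A_6), so the type is A_6 (the algebra sl(7)).

A6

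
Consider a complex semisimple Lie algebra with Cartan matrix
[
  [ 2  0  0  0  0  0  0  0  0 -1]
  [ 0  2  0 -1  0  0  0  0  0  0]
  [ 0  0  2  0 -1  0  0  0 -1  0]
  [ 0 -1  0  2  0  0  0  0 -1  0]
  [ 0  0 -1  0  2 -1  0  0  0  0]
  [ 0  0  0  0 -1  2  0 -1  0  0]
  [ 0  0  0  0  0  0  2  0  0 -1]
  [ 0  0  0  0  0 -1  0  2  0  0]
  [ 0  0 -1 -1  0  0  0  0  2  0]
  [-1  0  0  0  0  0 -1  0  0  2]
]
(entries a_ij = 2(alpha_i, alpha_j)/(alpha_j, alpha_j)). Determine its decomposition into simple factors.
type A_3 + type A_7

The diagram associated to this matrix has two connected components: the simple roots {alpha_1, alpha_7, alpha_10} form a chain of 3 nodes with single edges (A_3), and {alpha_2, alpha_3, alpha_4, alpha_5, alpha_6, alpha_8, alpha_9} form a chain of 7 nodes with single edges (A_7). A semisimple Lie algebra decomposes uniquely as the direct sum of simple ideals, one per connected component of its Dynkin diagram, so g ≅ A_3 ⊕ A_7 (dimension 15 + 63 = 78).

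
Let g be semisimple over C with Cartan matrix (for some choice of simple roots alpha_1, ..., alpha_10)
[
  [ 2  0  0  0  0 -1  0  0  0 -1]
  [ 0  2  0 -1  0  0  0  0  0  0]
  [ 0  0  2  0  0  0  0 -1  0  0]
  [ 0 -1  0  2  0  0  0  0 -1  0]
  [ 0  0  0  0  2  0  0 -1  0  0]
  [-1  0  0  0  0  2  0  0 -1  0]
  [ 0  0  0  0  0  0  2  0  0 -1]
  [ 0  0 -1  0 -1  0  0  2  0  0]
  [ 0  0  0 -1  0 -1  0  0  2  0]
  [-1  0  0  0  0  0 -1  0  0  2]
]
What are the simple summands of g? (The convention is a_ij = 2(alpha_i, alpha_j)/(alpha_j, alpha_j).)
A3 ⊕ A7

The diagram associated to this matrix has two connected components: the simple roots {alpha_3, alpha_5, alpha_8} form a chain of 3 nodes with single edges (A_3), and {alpha_1, alpha_2, alpha_4, alpha_6, alpha_7, alpha_9, alpha_10} form a chain of 7 nodes with single edges (A_7). A semisimple Lie algebra decomposes uniquely as the direct sum of simple ideals, one per connected component of its Dynkin diagram, so g ≅ A_3 ⊕ A_7 (dimension 15 + 63 = 78).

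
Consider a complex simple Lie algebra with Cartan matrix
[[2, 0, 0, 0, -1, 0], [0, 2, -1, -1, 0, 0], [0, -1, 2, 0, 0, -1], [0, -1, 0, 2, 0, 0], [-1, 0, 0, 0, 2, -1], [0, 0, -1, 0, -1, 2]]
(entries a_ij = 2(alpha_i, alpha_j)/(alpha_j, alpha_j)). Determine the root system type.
type A_6

The matrix has rank 6 with 2's on the diagonal. Reading the off-diagonal entries as Dynkin edges (a single edge where a_ij = a_ji = -1; a double or triple edge where a_ij * a_ji = 2 or 3), the diagram is a chain of 6 nodes with single edges (A_6). One simple-root ordering that puts it in standard form is (alpha_4, alpha_2, alpha_3, alpha_6, alpha_5, alpha_1). So the algebra is type A_6, i.e. sl(7).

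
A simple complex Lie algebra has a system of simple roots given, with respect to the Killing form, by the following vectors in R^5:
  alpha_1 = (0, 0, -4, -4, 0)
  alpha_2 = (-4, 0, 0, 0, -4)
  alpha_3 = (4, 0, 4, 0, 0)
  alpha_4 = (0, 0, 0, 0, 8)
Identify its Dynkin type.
Compute the Cartan integers a_ij = 2(alpha_i, alpha_j)/(alpha_j, alpha_j); the resulting 4x4 Cartan matrix is
[[2, 0, -1, 0], [0, 2, -1, -1], [-1, -1, 2, 0], [0, -2, 0, 2]].
The roots have two lengths (squared-length ratio 2:1); the short ones are alpha_{1,2,3}. The associated Dynkin diagram is a chain of 4 nodes with a double edge at one end; the terminal node there is the unique long simple root (C_4), so the type is C_4 (the algebra sp(8)).

C_4 (sp(8))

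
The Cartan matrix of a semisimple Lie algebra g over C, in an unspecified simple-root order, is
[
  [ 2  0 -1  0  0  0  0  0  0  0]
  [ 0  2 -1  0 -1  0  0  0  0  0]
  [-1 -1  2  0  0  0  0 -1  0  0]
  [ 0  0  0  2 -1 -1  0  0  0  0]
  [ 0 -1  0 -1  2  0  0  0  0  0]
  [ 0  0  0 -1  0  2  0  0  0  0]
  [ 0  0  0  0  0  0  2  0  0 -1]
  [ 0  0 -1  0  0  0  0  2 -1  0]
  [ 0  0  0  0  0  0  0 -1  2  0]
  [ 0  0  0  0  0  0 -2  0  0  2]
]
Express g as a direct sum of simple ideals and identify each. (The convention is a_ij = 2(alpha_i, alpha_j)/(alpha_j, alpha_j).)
The diagram associated to this matrix has two connected components: the simple roots {alpha_7, alpha_10} form a chain of 2 nodes with a double edge at one end; the terminal node there is the unique short simple root (B_2), and {alpha_1, alpha_2, alpha_3, alpha_4, alpha_5, alpha_6, alpha_8, alpha_9} form a chain of 7 nodes with one extra node attached to the third node from one end (E_8). A semisimple Lie algebra decomposes uniquely as the direct sum of simple ideals, one per connected component of its Dynkin diagram, so g ≅ B_2 ⊕ E_8 (dimension 10 + 248 = 258).

B2 ⊕ E8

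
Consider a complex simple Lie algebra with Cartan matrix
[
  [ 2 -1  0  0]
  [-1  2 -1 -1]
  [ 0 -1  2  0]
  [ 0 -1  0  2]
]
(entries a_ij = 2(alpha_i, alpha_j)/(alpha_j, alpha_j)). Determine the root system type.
The matrix has rank 4 with 2's on the diagonal. Reading the off-diagonal entries as Dynkin edges (a single edge where a_ij = a_ji = -1; a double or triple edge where a_ij * a_ji = 2 or 3), the diagram is a chain of 2 nodes with a fork of two nodes at one end (D_4). One simple-root ordering that puts it in standard form is (alpha_3, alpha_2, alpha_4, alpha_1). So the algebra is type D_4, i.e. so(8).

D4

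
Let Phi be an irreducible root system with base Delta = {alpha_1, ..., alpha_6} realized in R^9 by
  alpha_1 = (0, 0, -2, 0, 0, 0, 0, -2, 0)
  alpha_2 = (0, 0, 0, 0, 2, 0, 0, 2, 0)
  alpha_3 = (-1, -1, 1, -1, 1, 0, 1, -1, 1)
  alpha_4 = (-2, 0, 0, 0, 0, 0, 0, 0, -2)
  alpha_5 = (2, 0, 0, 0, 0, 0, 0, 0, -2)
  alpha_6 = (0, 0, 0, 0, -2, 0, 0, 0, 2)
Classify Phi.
Compute the Cartan integers a_ij = 2(alpha_i, alpha_j)/(alpha_j, alpha_j); the resulting 6x6 Cartan matrix is
[[2, -1, 0, 0, 0, 0], [-1, 2, 0, 0, 0, -1], [0, 0, 2, 0, -1, 0], [0, 0, 0, 2, 0, -1], [0, 0, -1, 0, 2, -1], [0, -1, 0, -1, -1, 2]].
All simple roots have the same length, so the diagram is simply laced. The associated Dynkin diagram is a chain of 5 nodes with one extra node attached to the third node from one end (E_6), so the type is E_6.

E6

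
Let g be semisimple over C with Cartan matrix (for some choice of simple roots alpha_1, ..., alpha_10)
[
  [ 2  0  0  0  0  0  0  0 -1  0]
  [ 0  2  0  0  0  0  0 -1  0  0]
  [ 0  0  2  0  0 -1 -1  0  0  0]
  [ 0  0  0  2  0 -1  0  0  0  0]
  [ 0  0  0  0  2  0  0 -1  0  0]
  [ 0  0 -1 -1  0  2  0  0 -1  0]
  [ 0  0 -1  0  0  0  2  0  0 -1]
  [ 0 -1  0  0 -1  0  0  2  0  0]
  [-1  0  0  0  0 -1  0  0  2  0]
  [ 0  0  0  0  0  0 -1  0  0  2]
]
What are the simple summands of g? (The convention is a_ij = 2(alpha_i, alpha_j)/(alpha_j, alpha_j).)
The diagram associated to this matrix has two connected components: the simple roots {alpha_2, alpha_5, alpha_8} form a chain of 3 nodes with single edges (A_3), and {alpha_1, alpha_3, alpha_4, alpha_6, alpha_7, alpha_9, alpha_10} form a chain of 6 nodes with one extra node attached to the third node from one end (E_7). A semisimple Lie algebra decomposes uniquely as the direct sum of simple ideals, one per connected component of its Dynkin diagram, so g ≅ A_3 ⊕ E_7 (dimension 15 + 133 = 148).

A_3 + E_7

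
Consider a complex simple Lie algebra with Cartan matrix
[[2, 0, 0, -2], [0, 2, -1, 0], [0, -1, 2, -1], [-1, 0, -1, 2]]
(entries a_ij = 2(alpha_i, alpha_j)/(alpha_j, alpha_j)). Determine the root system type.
The matrix has rank 4 with 2's on the diagonal. Reading the off-diagonal entries as Dynkin edges (a single edge where a_ij = a_ji = -1; a double or triple edge where a_ij * a_ji = 2 or 3), the diagram is a chain of 4 nodes with a double edge at one end; the terminal node there is the unique long simple root (C_4). One simple-root ordering that puts it in standard form is (alpha_2, alpha_3, alpha_4, alpha_1). So the algebra is type C_4, i.e. sp(8).

type C_4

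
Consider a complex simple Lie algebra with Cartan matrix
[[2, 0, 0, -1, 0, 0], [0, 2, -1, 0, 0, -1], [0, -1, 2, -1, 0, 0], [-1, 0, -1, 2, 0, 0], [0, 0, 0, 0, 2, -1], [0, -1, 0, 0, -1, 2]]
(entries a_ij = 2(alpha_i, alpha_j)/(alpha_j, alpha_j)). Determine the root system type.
The matrix has rank 6 with 2's on the diagonal. Reading the off-diagonal entries as Dynkin edges (a single edge where a_ij = a_ji = -1; a double or triple edge where a_ij * a_ji = 2 or 3), the diagram is a chain of 6 nodes with single edges (A_6). One simple-root ordering that puts it in standard form is (alpha_5, alpha_6, alpha_2, alpha_3, alpha_4, alpha_1). So the algebra is type A_6, i.e. sl(7).

type A_6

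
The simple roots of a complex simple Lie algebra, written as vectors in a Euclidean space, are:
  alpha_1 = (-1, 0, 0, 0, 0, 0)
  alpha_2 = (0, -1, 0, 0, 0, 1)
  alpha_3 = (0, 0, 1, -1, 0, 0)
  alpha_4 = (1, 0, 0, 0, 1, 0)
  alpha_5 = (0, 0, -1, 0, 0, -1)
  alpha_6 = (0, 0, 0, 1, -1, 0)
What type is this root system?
Compute the Cartan integers a_ij = 2(alpha_i, alpha_j)/(alpha_j, alpha_j); the resulting 6x6 Cartan matrix is
[[2, 0, 0, -1, 0, 0], [0, 2, 0, 0, -1, 0], [0, 0, 2, 0, -1, -1], [-2, 0, 0, 2, 0, -1], [0, -1, -1, 0, 2, 0], [0, 0, -1, -1, 0, 2]].
The roots have two lengths (squared-length ratio 2:1); the short ones are alpha_{1}. The associated Dynkin diagram is a chain of 6 nodes with a double edge at one end; the terminal node there is the unique short simple root (B_6), so the type is B_6 (the algebra so(13)).

type B_6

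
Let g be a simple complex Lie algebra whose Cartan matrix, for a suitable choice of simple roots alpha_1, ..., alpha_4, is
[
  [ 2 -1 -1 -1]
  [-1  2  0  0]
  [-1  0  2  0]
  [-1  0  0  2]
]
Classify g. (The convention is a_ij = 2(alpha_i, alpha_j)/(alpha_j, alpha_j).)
The matrix has rank 4 with 2's on the diagonal. Reading the off-diagonal entries as Dynkin edges (a single edge where a_ij = a_ji = -1; a double or triple edge where a_ij * a_ji = 2 or 3), the diagram is a chain of 2 nodes with a fork of two nodes at one end (D_4). One simple-root ordering that puts it in standard form is (alpha_2, alpha_1, alpha_4, alpha_3). So the algebra is type D_4, i.e. so(8).

D_4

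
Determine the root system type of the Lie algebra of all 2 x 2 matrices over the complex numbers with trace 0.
A1

This is sl(2), which has dimension 2^2 - 1 = 3 and rank 2 - 1 = 1 (a Cartan subalgebra is the diagonal traceless matrices). In the classification of classical Lie algebras, the special linear algebra sl(n+1) has type A_n; here n = 1, so the Dynkin diagram is a chain of 1 nodes with single edges (A_1). Hence the type is A_1.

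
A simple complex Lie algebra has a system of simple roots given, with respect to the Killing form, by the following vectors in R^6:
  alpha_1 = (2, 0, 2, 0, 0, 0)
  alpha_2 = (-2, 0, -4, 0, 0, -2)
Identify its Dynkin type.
type G_2

Compute the Cartan integers a_ij = 2(alpha_i, alpha_j)/(alpha_j, alpha_j); the resulting 2x2 Cartan matrix is
[[2, -1], [-3, 2]].
The roots have two lengths (squared-length ratio 3:1); the short ones are alpha_{1}. The associated Dynkin diagram is two nodes joined by a triple edge (G_2), so the type is G_2.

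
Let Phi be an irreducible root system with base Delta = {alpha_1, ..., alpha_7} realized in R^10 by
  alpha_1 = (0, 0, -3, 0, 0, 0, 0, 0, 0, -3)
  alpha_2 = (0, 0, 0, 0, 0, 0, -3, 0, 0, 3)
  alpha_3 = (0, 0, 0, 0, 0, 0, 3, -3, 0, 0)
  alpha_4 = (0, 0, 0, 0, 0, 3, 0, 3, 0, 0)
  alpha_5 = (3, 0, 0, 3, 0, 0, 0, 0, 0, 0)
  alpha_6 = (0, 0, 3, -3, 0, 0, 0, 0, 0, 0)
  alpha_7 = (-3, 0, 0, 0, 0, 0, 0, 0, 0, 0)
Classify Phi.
B_7 (so(15))

Compute the Cartan integers a_ij = 2(alpha_i, alpha_j)/(alpha_j, alpha_j); the resulting 7x7 Cartan matrix is
[[2, -1, 0, 0, 0, -1, 0], [-1, 2, -1, 0, 0, 0, 0], [0, -1, 2, -1, 0, 0, 0], [0, 0, -1, 2, 0, 0, 0], [0, 0, 0, 0, 2, -1, -2], [-1, 0, 0, 0, -1, 2, 0], [0, 0, 0, 0, -1, 0, 2]].
The roots have two lengths (squared-length ratio 2:1); the short ones are alpha_{7}. The associated Dynkin diagram is a chain of 7 nodes with a double edge at one end; the terminal node there is the unique short simple root (B_7), so the type is B_7 (the algebra so(15)).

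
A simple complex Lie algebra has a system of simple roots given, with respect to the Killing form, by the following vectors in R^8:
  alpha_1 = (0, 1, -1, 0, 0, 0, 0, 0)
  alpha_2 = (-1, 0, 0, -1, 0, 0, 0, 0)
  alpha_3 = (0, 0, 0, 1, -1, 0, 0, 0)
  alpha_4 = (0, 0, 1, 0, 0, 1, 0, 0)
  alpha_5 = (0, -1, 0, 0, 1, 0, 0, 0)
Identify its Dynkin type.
Compute the Cartan integers a_ij = 2(alpha_i, alpha_j)/(alpha_j, alpha_j); the resulting 5x5 Cartan matrix is
[[2, 0, 0, -1, -1], [0, 2, -1, 0, 0], [0, -1, 2, 0, -1], [-1, 0, 0, 2, 0], [-1, 0, -1, 0, 2]].
All simple roots have the same length, so the diagram is simply laced. The associated Dynkin diagram is a chain of 5 nodes with single edges (A_5), so the type is A_5 (the algebra sl(6)).

A5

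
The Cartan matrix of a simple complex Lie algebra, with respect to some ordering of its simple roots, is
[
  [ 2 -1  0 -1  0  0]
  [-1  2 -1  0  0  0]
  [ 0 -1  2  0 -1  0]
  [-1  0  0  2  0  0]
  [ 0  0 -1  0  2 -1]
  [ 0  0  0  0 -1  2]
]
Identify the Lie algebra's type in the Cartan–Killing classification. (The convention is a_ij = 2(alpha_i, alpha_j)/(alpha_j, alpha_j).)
The matrix has rank 6 with 2's on the diagonal. Reading the off-diagonal entries as Dynkin edges (a single edge where a_ij = a_ji = -1; a double or triple edge where a_ij * a_ji = 2 or 3), the diagram is a chain of 6 nodes with single edges (A_6). One simple-root ordering that puts it in standard form is (alpha_6, alpha_5, alpha_3, alpha_2, alpha_1, alpha_4). So the algebra is type A_6, i.e. sl(7).

A6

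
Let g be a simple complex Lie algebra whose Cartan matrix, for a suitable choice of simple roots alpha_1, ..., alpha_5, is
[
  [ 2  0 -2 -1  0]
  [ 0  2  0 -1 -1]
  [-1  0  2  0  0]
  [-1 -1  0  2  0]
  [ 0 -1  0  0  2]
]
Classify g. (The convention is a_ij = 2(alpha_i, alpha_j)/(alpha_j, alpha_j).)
The matrix has rank 5 with 2's on the diagonal. Reading the off-diagonal entries as Dynkin edges (a single edge where a_ij = a_ji = -1; a double or triple edge where a_ij * a_ji = 2 or 3), the diagram is a chain of 5 nodes with a double edge at one end; the terminal node there is the unique short simple root (B_5). One simple-root ordering that puts it in standard form is (alpha_5, alpha_2, alpha_4, alpha_1, alpha_3). So the algebra is type B_5, i.e. so(11).

type B_5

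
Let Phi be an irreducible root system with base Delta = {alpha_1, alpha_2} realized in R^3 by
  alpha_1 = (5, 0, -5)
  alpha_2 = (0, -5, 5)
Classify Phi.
Compute the Cartan integers a_ij = 2(alpha_i, alpha_j)/(alpha_j, alpha_j); the resulting 2x2 Cartan matrix is
[[2, -1], [-1, 2]].
All simple roots have the same length, so the diagram is simply laced. The associated Dynkin diagram is a chain of 2 nodes with single edges (A_2), so the type is A_2 (the algebra sl(3)).

A_2 (sl(3))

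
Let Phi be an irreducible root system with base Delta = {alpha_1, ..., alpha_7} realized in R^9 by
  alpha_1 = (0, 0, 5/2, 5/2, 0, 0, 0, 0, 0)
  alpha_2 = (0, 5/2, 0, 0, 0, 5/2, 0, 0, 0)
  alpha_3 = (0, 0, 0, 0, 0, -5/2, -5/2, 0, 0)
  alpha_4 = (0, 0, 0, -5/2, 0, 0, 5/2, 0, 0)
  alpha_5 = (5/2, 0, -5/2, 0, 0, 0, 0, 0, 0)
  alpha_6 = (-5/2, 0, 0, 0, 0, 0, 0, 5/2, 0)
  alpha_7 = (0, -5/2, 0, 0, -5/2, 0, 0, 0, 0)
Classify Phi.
A_7

Compute the Cartan integers a_ij = 2(alpha_i, alpha_j)/(alpha_j, alpha_j); the resulting 7x7 Cartan matrix is
[[2, 0, 0, -1, -1, 0, 0], [0, 2, -1, 0, 0, 0, -1], [0, -1, 2, -1, 0, 0, 0], [-1, 0, -1, 2, 0, 0, 0], [-1, 0, 0, 0, 2, -1, 0], [0, 0, 0, 0, -1, 2, 0], [0, -1, 0, 0, 0, 0, 2]].
All simple roots have the same length, so the diagram is simply laced. The associated Dynkin diagram is a chain of 7 nodes with single edges (A_7), so the type is A_7 (the algebra sl(8)).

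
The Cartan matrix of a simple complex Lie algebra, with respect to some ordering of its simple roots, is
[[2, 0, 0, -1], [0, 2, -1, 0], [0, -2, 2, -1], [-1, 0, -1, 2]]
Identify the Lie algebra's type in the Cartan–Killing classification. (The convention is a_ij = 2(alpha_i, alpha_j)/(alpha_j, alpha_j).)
B_4

The matrix has rank 4 with 2's on the diagonal. Reading the off-diagonal entries as Dynkin edges (a single edge where a_ij = a_ji = -1; a double or triple edge where a_ij * a_ji = 2 or 3), the diagram is a chain of 4 nodes with a double edge at one end; the terminal node there is the unique short simple root (B_4). One simple-root ordering that puts it in standard form is (alpha_1, alpha_4, alpha_3, alpha_2). So the algebra is type B_4, i.e. so(9).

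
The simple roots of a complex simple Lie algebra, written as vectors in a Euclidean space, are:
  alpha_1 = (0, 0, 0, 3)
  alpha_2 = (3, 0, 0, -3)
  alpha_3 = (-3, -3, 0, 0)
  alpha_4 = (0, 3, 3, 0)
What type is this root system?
B_4 (so(9))

Compute the Cartan integers a_ij = 2(alpha_i, alpha_j)/(alpha_j, alpha_j); the resulting 4x4 Cartan matrix is
[[2, -1, 0, 0], [-2, 2, -1, 0], [0, -1, 2, -1], [0, 0, -1, 2]].
The roots have two lengths (squared-length ratio 2:1); the short ones are alpha_{1}. The associated Dynkin diagram is a chain of 4 nodes with a double edge at one end; the terminal node there is the unique short simple root (B_4), so the type is B_4 (the algebra so(9)).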